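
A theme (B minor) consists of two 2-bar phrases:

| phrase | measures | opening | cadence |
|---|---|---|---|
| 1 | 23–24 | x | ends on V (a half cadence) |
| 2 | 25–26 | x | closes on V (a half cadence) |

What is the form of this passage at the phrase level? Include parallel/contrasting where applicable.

repeated phrase

Both phrases have the same opening (x) and the same cadence (half cadence): the second is a restatement, not a consequent, so this is a repeated phrase rather than a period.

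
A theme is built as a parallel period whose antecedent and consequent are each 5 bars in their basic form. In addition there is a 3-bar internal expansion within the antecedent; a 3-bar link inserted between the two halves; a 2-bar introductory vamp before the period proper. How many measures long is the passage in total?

Basic parallel period: 5 + 5 = 10 bars.
10 (basic form) + 3 (internal expansion) + 3 (link) + 2 (introduction) = 18.

18 measures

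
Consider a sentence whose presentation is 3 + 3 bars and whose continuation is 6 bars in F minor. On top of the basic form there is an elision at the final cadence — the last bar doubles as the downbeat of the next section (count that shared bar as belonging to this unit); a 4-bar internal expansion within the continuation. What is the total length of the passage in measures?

16 measures

Basic sentence: 3 + 3 + 6 = 12 bars.
12 (basic form) + 4 (internal expansion) = 16.
The elision shares a bar with the next section but does not change this unit's count.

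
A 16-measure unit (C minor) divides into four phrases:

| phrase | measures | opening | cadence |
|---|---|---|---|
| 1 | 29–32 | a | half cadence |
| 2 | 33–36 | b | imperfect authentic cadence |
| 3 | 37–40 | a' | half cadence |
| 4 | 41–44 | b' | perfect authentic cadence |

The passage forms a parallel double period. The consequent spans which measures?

measures 37–44

In a double period the four phrases pair into a large antecedent (phrases 1–2, ending imperfect authentic cadence) and a large consequent (phrases 3–4, ending perfect authentic cadence). The consequent spans bars 37-44.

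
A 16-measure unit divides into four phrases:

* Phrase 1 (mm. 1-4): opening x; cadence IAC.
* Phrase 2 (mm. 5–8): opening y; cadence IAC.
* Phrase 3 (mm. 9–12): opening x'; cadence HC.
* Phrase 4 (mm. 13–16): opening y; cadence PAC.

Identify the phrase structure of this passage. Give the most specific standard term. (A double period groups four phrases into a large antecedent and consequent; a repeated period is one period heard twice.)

parallel double period

Four phrases in two halves: the first half (mm. 1-8) ends with an imperfect authentic cadence, the second (measures 9-16) with a perfect authentic cadence — a large antecedent–consequent pair, i.e. a double period.
Phrase 3 begins with the same material as phrase 1, making it parallel.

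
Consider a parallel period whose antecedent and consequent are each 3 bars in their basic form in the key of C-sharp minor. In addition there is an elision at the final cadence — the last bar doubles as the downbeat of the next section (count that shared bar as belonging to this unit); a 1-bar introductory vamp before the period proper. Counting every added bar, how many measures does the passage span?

7 measures

Basic parallel period: 3 + 3 = 6 bars.
6 (basic form) + 1 (introduction) = 7.
The elision shares a bar with the next section but does not change this unit's count.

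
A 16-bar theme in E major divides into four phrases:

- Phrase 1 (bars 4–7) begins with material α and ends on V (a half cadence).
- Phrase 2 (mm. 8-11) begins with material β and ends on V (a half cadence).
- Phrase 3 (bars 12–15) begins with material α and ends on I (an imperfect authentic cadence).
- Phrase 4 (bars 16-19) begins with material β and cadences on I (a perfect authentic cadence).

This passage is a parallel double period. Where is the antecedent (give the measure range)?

In a double period the four phrases pair into a large antecedent (phrases 1–2, ending half cadence) and a large consequent (phrases 3–4, ending perfect authentic cadence). The antecedent spans measures 4-11.

measures 4–11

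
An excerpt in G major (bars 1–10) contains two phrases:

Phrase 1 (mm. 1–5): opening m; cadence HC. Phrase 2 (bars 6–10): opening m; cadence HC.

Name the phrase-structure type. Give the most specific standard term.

Both phrases have the same opening (m) and the same cadence (half cadence): the second is a restatement, not a consequent, so this is a repeated phrase rather than a period.

repeated phrase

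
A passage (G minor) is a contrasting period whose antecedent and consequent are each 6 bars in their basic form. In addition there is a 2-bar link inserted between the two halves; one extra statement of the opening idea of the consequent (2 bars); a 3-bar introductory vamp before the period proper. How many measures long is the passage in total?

19 measures

Basic contrasting period: 6 + 6 = 12 bars.
12 (basic form) + 2 (link) + 2 (extra statement) + 3 (introduction) = 19.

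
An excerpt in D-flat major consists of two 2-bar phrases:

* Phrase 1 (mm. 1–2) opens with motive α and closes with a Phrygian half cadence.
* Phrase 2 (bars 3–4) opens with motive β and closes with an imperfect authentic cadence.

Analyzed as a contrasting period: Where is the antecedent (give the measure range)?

measures 1–2

The antecedent is the phrase ending with the weaker cadence (Phrygian half cadence, phrase 1) and the consequent the one ending more conclusively (imperfect authentic cadence, phrase 2); the antecedent is mm. 1–2.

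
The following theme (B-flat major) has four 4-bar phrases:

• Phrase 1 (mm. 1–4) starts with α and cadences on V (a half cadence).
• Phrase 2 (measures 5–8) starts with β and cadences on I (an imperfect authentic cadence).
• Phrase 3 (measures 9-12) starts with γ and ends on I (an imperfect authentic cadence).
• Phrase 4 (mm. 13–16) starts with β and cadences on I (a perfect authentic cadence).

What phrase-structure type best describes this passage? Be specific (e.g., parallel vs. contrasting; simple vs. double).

contrasting double period

Four phrases in two halves: the first half (measures 1–8) ends with an imperfect authentic cadence, the second (bars 9–16) with a perfect authentic cadence — a large antecedent–consequent pair, i.e. a double period.
Phrase 3 begins with different material from phrase 1, making it contrasting.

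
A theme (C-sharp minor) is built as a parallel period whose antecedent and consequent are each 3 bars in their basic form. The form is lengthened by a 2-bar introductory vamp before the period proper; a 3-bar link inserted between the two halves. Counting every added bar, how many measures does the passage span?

11 measures

Basic parallel period: 3 + 3 = 6 bars.
6 (basic form) + 2 (introduction) + 3 (link) = 11.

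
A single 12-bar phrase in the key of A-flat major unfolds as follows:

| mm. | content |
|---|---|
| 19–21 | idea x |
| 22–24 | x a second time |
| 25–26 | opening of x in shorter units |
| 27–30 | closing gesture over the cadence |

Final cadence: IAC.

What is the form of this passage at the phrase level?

Basic idea (measures 19–21) + its repetition (measures 22–24) form the presentation; fragmentation and cadence (bars 25–30) form the continuation — the 12-bar whole is a sentence.

sentence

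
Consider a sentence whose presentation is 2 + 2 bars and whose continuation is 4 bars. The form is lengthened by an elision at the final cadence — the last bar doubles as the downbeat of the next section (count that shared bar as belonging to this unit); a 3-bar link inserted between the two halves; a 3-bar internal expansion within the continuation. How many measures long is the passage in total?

Basic sentence: 2 + 2 + 4 = 8 bars.
8 (basic form) + 3 (link) + 3 (internal expansion) = 14.
The elision shares a bar with the next section but does not change this unit's count.

14 measures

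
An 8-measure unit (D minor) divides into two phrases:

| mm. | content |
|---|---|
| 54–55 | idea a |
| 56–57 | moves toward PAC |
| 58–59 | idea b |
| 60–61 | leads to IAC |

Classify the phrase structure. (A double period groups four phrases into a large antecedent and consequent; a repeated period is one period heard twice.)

The second phrase closes with an imperfect authentic cadence, which is not stronger than the first phrase's perfect authentic cadence; without a weak→strong cadential pair there is no antecedent–consequent relationship, so this is a phrase group rather than a period.

phrase group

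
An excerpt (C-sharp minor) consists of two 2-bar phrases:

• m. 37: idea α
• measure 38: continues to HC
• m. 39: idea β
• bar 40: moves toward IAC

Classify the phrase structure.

contrasting period

Phrase 1 ends with a half cadence (weaker) and phrase 2 with an imperfect authentic cadence (stronger): antecedent + consequent = a period.
The two phrases open with different material (α / β), so the period is contrasting.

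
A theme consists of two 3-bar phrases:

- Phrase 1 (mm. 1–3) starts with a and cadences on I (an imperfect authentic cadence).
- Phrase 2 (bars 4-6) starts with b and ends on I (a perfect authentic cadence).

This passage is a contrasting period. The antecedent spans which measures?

The antecedent is the phrase ending with the weaker cadence (imperfect authentic cadence, phrase 1) and the consequent the one ending more conclusively (perfect authentic cadence, phrase 2); the antecedent is measures 1-3.

measures 1–3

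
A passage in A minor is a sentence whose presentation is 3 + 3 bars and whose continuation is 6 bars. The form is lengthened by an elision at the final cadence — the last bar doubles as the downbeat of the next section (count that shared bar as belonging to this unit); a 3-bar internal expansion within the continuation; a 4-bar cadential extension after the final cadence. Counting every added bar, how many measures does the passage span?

19 measures

Basic sentence: 3 + 3 + 6 = 12 bars.
12 (basic form) + 3 (internal expansion) + 4 (cadential extension) = 19.
The elision shares a bar with the next section but does not change this unit's count.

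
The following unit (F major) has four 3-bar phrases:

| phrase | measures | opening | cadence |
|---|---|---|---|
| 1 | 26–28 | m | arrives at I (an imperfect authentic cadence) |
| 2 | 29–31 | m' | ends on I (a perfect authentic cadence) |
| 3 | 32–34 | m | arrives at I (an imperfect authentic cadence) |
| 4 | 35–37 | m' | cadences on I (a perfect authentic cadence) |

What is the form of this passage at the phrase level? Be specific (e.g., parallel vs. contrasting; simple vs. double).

The cadence pattern IAC–PAC–IAC–PAC is weak–strong twice, and phrases 3–4 restate phrases 1–2: a period heard twice, not a double period (which would end weakly at phrase 2).

repeated period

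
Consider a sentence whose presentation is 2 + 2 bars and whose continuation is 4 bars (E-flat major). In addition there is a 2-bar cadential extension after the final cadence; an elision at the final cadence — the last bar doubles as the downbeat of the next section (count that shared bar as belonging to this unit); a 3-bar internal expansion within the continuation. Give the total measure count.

13 measures

Basic sentence: 2 + 2 + 4 = 8 bars.
8 (basic form) + 2 (cadential extension) + 3 (internal expansion) = 13.
The elision shares a bar with the next section but does not change this unit's count.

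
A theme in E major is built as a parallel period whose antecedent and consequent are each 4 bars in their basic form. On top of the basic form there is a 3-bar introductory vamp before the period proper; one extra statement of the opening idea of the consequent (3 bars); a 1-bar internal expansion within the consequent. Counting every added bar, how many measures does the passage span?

15 measures

Basic parallel period: 4 + 4 = 8 bars.
8 (basic form) + 3 (introduction) + 3 (extra statement) + 1 (internal expansion) = 15.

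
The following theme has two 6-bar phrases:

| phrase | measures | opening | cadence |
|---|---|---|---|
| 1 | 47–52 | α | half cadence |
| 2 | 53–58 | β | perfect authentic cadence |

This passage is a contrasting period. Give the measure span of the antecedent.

measures 47–52

The antecedent is the phrase ending with the weaker cadence (half cadence, phrase 1) and the consequent the one ending more conclusively (perfect authentic cadence, phrase 2); the antecedent is mm. 47–52.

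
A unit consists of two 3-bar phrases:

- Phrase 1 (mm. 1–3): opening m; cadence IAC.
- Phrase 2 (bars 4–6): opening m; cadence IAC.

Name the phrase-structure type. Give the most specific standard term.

repeated phrase

Both phrases have the same opening (m) and the same cadence (imperfect authentic cadence): the second is a restatement, not a consequent, so this is a repeated phrase rather than a period.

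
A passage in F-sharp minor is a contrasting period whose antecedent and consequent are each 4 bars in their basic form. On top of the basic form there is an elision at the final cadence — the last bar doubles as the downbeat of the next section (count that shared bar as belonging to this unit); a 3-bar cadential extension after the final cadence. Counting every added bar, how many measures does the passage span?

11 measures

Basic contrasting period: 4 + 4 = 8 bars.
8 (basic form) + 3 (cadential extension) = 11.
The elision shares a bar with the next section but does not change this unit's count.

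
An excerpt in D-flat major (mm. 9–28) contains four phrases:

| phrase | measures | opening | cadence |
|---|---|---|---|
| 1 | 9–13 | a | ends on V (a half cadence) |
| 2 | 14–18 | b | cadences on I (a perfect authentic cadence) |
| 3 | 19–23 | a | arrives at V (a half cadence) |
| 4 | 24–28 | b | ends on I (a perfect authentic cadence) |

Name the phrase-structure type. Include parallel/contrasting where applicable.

The cadence pattern HC–PAC–HC–PAC is weak–strong twice, and phrases 3–4 restate phrases 1–2: a period heard twice, not a double period (which would end weakly at phrase 2).

repeated period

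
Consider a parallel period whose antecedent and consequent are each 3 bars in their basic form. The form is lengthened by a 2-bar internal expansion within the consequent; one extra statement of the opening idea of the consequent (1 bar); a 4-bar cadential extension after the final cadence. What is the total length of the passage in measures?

13 measures

Basic parallel period: 3 + 3 = 6 bars.
6 (basic form) + 2 (internal expansion) + 1 (extra statement) + 4 (cadential extension) = 13.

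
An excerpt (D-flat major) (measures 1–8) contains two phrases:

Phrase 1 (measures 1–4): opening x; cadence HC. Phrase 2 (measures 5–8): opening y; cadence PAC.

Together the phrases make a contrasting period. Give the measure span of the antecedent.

measures 1–4

The phrase ending with the weaker cadence (half cadence) is the antecedent; the one ending more conclusively (perfect authentic cadence) is the consequent. The antecedent is measures 1–4.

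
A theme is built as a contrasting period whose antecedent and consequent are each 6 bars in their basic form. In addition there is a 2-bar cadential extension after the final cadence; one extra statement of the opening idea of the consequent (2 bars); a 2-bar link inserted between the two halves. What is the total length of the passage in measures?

Basic contrasting period: 6 + 6 = 12 bars.
12 (basic form) + 2 (cadential extension) + 2 (extra statement) + 2 (link) = 18.

18 measures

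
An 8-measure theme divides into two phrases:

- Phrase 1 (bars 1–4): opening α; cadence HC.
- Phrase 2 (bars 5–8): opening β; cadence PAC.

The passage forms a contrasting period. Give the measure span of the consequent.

measures 5–8

The phrase ending with the weaker cadence (half cadence) is the antecedent; the one ending more conclusively (perfect authentic cadence) is the consequent. The consequent is measures 5–8.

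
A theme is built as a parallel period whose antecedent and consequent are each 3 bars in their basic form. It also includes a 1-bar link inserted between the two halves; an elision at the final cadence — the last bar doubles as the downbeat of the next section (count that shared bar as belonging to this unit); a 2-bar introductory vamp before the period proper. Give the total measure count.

Basic parallel period: 3 + 3 = 6 bars.
6 (basic form) + 1 (link) + 2 (introduction) = 9.
The elision shares a bar with the next section but does not change this unit's count.

9 measures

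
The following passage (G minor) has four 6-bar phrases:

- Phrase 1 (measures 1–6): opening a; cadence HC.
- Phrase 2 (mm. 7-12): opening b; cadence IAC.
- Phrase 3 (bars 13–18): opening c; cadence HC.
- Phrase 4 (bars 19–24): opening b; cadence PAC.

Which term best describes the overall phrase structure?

contrasting double period

Four phrases in two halves: the first half (bars 1–12) ends with an imperfect authentic cadence, the second (measures 13–24) with a perfect authentic cadence — a large antecedent–consequent pair, i.e. a double period.
Phrase 3 begins with different material from phrase 1, making it contrasting.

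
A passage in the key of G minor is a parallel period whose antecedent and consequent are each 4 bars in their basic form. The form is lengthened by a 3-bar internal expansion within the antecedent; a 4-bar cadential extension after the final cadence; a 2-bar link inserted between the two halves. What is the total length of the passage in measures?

Basic parallel period: 4 + 4 = 8 bars.
8 (basic form) + 3 (internal expansion) + 4 (cadential extension) + 2 (link) = 17.

17 measures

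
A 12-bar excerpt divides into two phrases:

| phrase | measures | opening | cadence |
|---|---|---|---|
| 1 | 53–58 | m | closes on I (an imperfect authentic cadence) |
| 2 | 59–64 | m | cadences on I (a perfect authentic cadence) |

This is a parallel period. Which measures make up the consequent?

measures 59–64

The phrase ending with the weaker cadence (imperfect authentic cadence) is the antecedent; the one ending more conclusively (perfect authentic cadence) is the consequent. The consequent is measures 59–64.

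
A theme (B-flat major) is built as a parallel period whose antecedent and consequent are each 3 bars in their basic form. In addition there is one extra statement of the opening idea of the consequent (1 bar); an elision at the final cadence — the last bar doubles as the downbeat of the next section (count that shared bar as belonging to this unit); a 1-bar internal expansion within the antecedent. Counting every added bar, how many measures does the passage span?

8 measures

Basic parallel period: 3 + 3 = 6 bars.
6 (basic form) + 1 (extra statement) + 1 (internal expansion) = 8.
The elision shares a bar with the next section but does not change this unit's count.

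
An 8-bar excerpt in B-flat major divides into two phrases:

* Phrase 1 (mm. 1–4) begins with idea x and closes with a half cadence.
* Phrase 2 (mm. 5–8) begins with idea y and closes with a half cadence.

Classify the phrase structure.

The second phrase closes with a half cadence, which is not stronger than the first phrase's half cadence; without a weak→strong cadential pair there is no antecedent–consequent relationship, so this is a phrase group rather than a period.

phrase group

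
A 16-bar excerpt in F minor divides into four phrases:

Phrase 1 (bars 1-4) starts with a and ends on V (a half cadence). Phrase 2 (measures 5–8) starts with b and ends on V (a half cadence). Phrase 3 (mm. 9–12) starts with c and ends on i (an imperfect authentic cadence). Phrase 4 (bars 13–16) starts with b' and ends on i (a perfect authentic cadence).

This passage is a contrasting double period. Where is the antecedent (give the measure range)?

measures 1–8

In a double period the four phrases pair into a large antecedent (phrases 1–2, ending half cadence) and a large consequent (phrases 3–4, ending perfect authentic cadence). The antecedent spans measures 1–8.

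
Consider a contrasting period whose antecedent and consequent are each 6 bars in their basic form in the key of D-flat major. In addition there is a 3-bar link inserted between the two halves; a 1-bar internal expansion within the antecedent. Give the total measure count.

Basic contrasting period: 6 + 6 = 12 bars.
12 (basic form) + 3 (link) + 1 (internal expansion) = 16.

16 measures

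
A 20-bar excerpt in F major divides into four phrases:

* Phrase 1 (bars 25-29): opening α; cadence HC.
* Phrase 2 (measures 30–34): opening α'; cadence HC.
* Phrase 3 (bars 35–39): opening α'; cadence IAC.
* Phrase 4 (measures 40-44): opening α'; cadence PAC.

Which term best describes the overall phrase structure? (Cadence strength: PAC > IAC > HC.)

parallel double period

Four phrases in two halves: the first half (mm. 25-34) ends with a half cadence, the second (bars 35–44) with a perfect authentic cadence — a large antecedent–consequent pair, i.e. a double period.
Phrase 3 begins with the same material as phrase 1, making it parallel.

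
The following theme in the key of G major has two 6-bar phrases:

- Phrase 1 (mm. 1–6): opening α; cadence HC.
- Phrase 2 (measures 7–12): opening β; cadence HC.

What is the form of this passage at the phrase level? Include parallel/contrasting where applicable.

phrase group

The second phrase closes with a half cadence, which is not stronger than the first phrase's half cadence; without a weak→strong cadential pair there is no antecedent–consequent relationship, so this is a phrase group rather than a period.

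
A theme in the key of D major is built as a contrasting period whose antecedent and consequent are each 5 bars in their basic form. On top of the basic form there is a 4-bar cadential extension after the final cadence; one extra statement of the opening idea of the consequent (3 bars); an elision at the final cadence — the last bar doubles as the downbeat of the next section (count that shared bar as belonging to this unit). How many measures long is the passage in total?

Basic contrasting period: 5 + 5 = 10 bars.
10 (basic form) + 4 (cadential extension) + 3 (extra statement) = 17.
The elision shares a bar with the next section but does not change this unit's count.

17 measures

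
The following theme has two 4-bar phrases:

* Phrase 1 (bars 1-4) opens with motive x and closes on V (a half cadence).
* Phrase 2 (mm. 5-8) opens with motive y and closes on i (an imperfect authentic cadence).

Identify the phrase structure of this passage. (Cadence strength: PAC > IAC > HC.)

Phrase 1 ends with a half cadence (weaker) and phrase 2 with an imperfect authentic cadence (stronger): antecedent + consequent = a period.
The two phrases open with different material (x / y), so the period is contrasting.

contrasting period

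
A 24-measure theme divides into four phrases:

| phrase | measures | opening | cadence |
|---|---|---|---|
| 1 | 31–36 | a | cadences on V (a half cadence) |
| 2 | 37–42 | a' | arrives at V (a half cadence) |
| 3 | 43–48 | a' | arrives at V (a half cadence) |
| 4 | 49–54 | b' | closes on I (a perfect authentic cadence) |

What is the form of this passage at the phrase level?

Four phrases in two halves: the first half (measures 31-42) ends with a half cadence, the second (mm. 43–54) with a perfect authentic cadence — a large antecedent–consequent pair, i.e. a double period.
Phrase 3 begins with the same material as phrase 1, making it parallel.

parallel double period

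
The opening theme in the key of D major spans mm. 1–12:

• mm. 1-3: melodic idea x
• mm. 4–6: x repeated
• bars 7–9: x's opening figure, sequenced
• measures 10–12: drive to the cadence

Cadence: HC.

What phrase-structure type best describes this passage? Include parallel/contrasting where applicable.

Basic idea (measures 1–3) + its repetition (mm. 4–6) form the presentation; fragmentation and cadence (mm. 7–12) form the continuation — the 12-bar whole is a sentence.

sentence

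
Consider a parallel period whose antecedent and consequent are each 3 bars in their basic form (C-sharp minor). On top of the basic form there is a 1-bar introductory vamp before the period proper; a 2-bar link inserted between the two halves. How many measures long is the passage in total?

9 measures

Basic parallel period: 3 + 3 = 6 bars.
6 (basic form) + 1 (introduction) + 2 (link) = 9.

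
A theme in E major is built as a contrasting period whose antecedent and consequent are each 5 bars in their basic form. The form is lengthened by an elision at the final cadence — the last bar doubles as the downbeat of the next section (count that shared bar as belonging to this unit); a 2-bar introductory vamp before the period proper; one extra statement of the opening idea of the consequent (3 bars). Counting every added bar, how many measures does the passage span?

15 measures

Basic contrasting period: 5 + 5 = 10 bars.
10 (basic form) + 2 (introduction) + 3 (extra statement) = 15.
The elision shares a bar with the next section but does not change this unit's count.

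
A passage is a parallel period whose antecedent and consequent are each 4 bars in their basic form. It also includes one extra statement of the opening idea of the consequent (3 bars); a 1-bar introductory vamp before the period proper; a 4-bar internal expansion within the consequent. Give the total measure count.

Basic parallel period: 4 + 4 = 8 bars.
8 (basic form) + 3 (extra statement) + 1 (introduction) + 4 (internal expansion) = 16.

16 measures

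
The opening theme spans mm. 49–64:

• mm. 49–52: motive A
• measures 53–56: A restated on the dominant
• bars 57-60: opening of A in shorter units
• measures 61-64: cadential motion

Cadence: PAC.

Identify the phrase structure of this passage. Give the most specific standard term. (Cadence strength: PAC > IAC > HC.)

Basic idea (bars 49–52) + its repetition (bars 53–56) form the presentation; fragmentation and cadence (mm. 57-64) form the continuation — the 16-bar whole is a sentence.

sentence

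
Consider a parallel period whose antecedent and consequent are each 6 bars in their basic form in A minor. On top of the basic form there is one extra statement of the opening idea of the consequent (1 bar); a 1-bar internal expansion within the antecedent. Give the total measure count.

14 measures

Basic parallel period: 6 + 6 = 12 bars.
12 (basic form) + 1 (extra statement) + 1 (internal expansion) = 14.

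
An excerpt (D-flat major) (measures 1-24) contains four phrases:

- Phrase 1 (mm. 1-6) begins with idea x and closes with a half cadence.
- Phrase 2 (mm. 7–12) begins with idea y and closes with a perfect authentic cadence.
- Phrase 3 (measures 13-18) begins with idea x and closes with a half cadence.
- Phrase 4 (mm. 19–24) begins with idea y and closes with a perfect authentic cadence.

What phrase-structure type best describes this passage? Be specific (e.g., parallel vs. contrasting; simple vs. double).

The cadence pattern HC–PAC–HC–PAC is weak–strong twice, and phrases 3–4 restate phrases 1–2: a period heard twice, not a double period (which would end weakly at phrase 2).

repeated period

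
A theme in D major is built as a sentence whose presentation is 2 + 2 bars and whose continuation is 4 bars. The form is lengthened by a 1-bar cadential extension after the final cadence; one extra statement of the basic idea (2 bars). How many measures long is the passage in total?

11 measures

Basic sentence: 2 + 2 + 4 = 8 bars.
8 (basic form) + 1 (cadential extension) + 2 (extra statement) = 11.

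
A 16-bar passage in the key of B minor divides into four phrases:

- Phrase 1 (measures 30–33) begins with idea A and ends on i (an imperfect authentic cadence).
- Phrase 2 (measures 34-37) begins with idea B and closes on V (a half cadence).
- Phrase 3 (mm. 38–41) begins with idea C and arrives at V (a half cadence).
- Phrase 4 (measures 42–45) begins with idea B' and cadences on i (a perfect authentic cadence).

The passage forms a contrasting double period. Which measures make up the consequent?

In a double period the first pair of phrases (ending half cadence) is the large antecedent and the second pair (ending perfect authentic cadence) is the large consequent; the consequent is measures 38–45.

measures 38–45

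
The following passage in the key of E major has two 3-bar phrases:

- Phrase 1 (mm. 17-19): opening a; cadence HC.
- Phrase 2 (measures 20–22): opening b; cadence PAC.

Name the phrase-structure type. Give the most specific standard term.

contrasting period

Phrase 1 ends with a half cadence (weaker) and phrase 2 with a perfect authentic cadence (stronger): antecedent + consequent = a period.
The two phrases open with different material (a / b), so the period is contrasting.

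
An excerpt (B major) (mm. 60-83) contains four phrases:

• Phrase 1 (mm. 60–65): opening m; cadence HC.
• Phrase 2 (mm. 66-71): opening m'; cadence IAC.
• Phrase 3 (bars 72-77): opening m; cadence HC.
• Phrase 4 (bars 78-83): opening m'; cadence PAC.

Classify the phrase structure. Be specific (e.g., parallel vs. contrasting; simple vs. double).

Four phrases in two halves: the first half (mm. 60–71) ends with an imperfect authentic cadence, the second (measures 72–83) with a perfect authentic cadence — a large antecedent–consequent pair, i.e. a double period.
Phrase 3 begins with the same material as phrase 1, making it parallel.

parallel double period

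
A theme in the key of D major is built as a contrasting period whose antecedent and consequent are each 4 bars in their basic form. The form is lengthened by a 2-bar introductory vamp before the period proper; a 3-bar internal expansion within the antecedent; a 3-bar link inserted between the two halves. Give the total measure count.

Basic contrasting period: 4 + 4 = 8 bars.
8 (basic form) + 2 (introduction) + 3 (internal expansion) + 3 (link) = 16.

16 measures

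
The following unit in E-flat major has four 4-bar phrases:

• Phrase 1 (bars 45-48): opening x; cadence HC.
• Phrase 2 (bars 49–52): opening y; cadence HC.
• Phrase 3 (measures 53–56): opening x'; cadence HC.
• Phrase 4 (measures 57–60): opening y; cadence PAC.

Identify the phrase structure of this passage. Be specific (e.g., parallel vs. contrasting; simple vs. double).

Four phrases in two halves: the first half (measures 45–52) ends with a half cadence, the second (mm. 53-60) with a perfect authentic cadence — a large antecedent–consequent pair, i.e. a double period.
Phrase 3 begins with the same material as phrase 1, making it parallel.

parallel double period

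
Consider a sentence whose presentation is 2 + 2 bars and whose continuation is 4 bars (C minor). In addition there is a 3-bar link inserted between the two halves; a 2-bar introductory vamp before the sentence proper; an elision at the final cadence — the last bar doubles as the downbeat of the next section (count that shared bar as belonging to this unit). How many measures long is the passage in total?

13 measures

Basic sentence: 2 + 2 + 4 = 8 bars.
8 (basic form) + 3 (link) + 2 (introduction) = 13.
The elision shares a bar with the next section but does not change this unit's count.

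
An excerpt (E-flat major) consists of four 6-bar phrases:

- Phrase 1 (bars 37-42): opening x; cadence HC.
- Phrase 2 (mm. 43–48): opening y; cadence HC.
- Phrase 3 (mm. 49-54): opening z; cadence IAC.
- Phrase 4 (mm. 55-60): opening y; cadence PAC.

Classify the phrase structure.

contrasting double period

Four phrases in two halves: the first half (mm. 37–48) ends with a half cadence, the second (bars 49–60) with a perfect authentic cadence — a large antecedent–consequent pair, i.e. a double period.
Phrase 3 begins with different material from phrase 1, making it contrasting.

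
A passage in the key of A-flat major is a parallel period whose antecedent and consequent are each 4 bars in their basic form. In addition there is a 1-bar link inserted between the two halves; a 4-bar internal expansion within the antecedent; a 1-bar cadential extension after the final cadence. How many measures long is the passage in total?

Basic parallel period: 4 + 4 = 8 bars.
8 (basic form) + 1 (link) + 4 (internal expansion) + 1 (cadential extension) = 14.

14 measures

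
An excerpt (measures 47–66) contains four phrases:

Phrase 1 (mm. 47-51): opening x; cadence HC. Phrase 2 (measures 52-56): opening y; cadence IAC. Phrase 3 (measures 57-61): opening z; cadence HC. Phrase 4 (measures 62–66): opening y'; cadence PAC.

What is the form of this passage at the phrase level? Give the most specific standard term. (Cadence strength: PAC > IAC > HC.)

Four phrases in two halves: the first half (mm. 47–56) ends with an imperfect authentic cadence, the second (mm. 57-66) with a perfect authentic cadence — a large antecedent–consequent pair, i.e. a double period.
Phrase 3 begins with different material from phrase 1, making it contrasting.

contrasting double period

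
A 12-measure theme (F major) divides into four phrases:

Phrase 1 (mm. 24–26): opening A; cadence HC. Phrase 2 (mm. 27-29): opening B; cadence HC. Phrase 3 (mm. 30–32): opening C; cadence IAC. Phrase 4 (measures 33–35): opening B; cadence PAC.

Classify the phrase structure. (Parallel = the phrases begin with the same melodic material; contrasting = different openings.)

Four phrases in two halves: the first half (mm. 24-29) ends with a half cadence, the second (mm. 30–35) with a perfect authentic cadence — a large antecedent–consequent pair, i.e. a double period.
Phrase 3 begins with different material from phrase 1, making it contrasting.

contrasting double period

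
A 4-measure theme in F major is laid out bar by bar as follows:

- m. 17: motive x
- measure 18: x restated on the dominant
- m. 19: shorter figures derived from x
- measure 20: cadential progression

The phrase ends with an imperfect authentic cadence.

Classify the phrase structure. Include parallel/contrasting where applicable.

sentence

Basic idea (m. 17) + its repetition (m. 18) form the presentation; fragmentation and cadence (bars 19–20) form the continuation — the 4-bar whole is a sentence.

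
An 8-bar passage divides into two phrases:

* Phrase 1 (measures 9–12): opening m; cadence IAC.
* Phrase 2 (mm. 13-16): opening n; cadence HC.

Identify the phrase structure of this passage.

The second phrase closes with a half cadence, which is not stronger than the first phrase's imperfect authentic cadence; without a weak→strong cadential pair there is no antecedent–consequent relationship, so this is a phrase group rather than a period.

phrase group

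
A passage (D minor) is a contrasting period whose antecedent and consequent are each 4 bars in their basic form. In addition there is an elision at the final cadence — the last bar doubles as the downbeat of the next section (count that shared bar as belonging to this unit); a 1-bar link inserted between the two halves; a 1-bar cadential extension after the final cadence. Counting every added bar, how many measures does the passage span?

Basic contrasting period: 4 + 4 = 8 bars.
8 (basic form) + 1 (link) + 1 (cadential extension) = 10.
The elision shares a bar with the next section but does not change this unit's count.

10 measures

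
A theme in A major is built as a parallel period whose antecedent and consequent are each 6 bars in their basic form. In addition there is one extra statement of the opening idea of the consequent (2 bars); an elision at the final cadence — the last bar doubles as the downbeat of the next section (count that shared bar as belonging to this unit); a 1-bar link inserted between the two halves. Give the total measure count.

15 measures

Basic parallel period: 6 + 6 = 12 bars.
12 (basic form) + 2 (extra statement) + 1 (link) = 15.
The elision shares a bar with the next section but does not change this unit's count.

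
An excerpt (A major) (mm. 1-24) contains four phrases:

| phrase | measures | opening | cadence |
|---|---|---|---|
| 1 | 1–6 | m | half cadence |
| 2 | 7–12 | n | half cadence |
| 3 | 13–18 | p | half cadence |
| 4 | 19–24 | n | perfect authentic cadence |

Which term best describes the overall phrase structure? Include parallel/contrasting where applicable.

Four phrases in two halves: the first half (mm. 1–12) ends with a half cadence, the second (mm. 13–24) with a perfect authentic cadence — a large antecedent–consequent pair, i.e. a double period.
Phrase 3 begins with different material from phrase 1, making it contrasting.

contrasting double period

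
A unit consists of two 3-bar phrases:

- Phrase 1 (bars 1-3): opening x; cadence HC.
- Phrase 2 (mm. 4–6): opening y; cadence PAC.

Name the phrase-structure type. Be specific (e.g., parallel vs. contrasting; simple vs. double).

contrasting period

Phrase 1 ends with a half cadence (weaker) and phrase 2 with a perfect authentic cadence (stronger): antecedent + consequent = a period.
The two phrases open with different material (x / y), so the period is contrasting.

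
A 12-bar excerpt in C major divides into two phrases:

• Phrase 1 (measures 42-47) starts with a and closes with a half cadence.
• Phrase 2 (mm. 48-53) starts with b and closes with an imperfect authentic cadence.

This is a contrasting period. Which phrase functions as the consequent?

phrase 2

The phrase ending with the weaker cadence (half cadence) is the antecedent; the one ending more conclusively (imperfect authentic cadence) is the consequent. The consequent is phrase 2.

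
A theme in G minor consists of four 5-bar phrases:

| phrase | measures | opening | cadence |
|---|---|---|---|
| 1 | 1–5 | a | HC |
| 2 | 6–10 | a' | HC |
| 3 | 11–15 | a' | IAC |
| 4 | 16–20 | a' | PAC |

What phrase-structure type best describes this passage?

parallel double period

Four phrases in two halves: the first half (measures 1–10) ends with a half cadence, the second (mm. 11-20) with a perfect authentic cadence — a large antecedent–consequent pair, i.e. a double period.
Phrase 3 begins with the same material as phrase 1, making it parallel.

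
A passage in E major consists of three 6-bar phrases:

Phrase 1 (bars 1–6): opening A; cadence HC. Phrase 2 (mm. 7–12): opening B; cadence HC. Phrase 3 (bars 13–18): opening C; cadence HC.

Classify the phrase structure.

The final phrase closes with a half cadence, which is not stronger than the preceding half cadence; the 3 phrases lack an overall antecedent–consequent design and so form a phrase group.

phrase group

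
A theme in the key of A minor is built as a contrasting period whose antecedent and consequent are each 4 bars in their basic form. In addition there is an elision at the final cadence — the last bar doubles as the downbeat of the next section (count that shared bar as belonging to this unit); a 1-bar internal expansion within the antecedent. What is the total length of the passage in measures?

9 measures

Basic contrasting period: 4 + 4 = 8 bars.
8 (basic form) + 1 (internal expansion) = 9.
The elision shares a bar with the next section but does not change this unit's count.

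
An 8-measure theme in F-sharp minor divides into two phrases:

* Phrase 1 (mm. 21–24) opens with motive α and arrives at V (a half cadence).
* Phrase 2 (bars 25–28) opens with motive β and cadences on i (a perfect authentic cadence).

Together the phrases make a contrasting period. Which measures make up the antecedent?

measures 21–24

The phrase ending with the weaker cadence (half cadence) is the antecedent; the one ending more conclusively (perfect authentic cadence) is the consequent. The antecedent is measures 21–24.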